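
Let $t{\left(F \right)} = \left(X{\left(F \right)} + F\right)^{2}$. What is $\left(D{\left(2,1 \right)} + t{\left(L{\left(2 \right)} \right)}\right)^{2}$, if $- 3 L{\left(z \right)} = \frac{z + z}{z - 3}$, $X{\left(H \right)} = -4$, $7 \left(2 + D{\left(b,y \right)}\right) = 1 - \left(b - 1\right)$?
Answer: $\frac{2116}{81} \approx 26.123$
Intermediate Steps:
$D{\left(b,y \right)} = - \frac{12}{7} - \frac{b}{7}$ ($D{\left(b,y \right)} = -2 + \frac{1 - \left(b - 1\right)}{7} = -2 + \frac{1 - \left(-1 + b\right)}{7} = -2 + \frac{2 - b}{7} = -2 - \left(- \frac{2}{7} + \frac{b}{7}\right) = - \frac{12}{7} - \frac{b}{7}$)
$L{\left(z \right)} = - \frac{2 z}{3 \left(-3 + z\right)}$ ($L{\left(z \right)} = - \frac{\left(z + z\right) \frac{1}{z - 3}}{3} = - \frac{2 z \frac{1}{-3 + z}}{3} = - \frac{2 z}{3 \left(-3 + z\right)}$)
$t{\left(F \right)} = \left(-4 + F\right)^{2}$
$\left(D{\left(2,1 \right)} + t{\left(L{\left(2 \right)} \right)}\right)^{2} = \left(\left(- \frac{12}{7} - \frac{2}{7}\right) + \left(-4 - \frac{4}{-9 + 3 \cdot 2}\right)^{2}\right)^{2} = \left(\left(- \frac{12}{7} - \frac{2}{7}\right) + \left(-4 - \frac{4}{-9 + 6}\right)^{2}\right)^{2} = \left(-2 + \left(-4 - \frac{4}{-3}\right)^{2}\right)^{2} = \left(-2 + \left(-4 - 4 \left(- \frac{1}{3}\right)\right)^{2}\right)^{2} = \left(-2 + \left(-4 + \frac{4}{3}\right)^{2}\right)^{2} = \left(-2 + \left(- \frac{8}{3}\right)^{2}\right)^{2} = \left(-2 + \frac{64}{9}\right)^{2} = \left(\frac{46}{9}\right)^{2} = \frac{2116}{81}$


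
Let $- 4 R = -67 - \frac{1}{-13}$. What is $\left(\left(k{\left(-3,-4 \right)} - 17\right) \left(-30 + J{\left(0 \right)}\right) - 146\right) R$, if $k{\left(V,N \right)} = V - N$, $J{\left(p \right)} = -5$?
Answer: $\frac{90045}{13} \approx 6926.5$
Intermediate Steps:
$R = \frac{435}{26}$ ($R = - \frac{-67 - \frac{1}{-13}}{4} = - \frac{-67 - - \frac{1}{13}}{4} = - \frac{-67 + \frac{1}{13}}{4} = \left(- \frac{1}{4}\right) \left(- \frac{870}{13}\right) = \frac{435}{26} \approx 16.731$)
$\left(\left(k{\left(-3,-4 \right)} - 17\right) \left(-30 + J{\left(0 \right)}\right) - 146\right) R = \left(\left(\left(-3 - -4\right) - 17\right) \left(-30 - 5\right) - 146\right) \frac{435}{26} = \left(\left(\left(-3 + 4\right) - 17\right) \left(-35\right) - 146\right) \frac{435}{26} = \left(\left(1 - 17\right) \left(-35\right) - 146\right) \frac{435}{26} = \left(\left(-16\right) \left(-35\right) - 146\right) \frac{435}{26} = \left(560 - 146\right) \frac{435}{26} = 414 \cdot \frac{435}{26} = \frac{90045}{13}$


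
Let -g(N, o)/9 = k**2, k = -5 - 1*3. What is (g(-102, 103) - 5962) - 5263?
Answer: -11801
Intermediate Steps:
k = -8 (k = -5 - 3 = -8)
g(N, o) = -576 (g(N, o) = -9*(-8)**2 = -9*64 = -576)
(g(-102, 103) - 5962) - 5263 = (-576 - 5962) - 5263 = -6538 - 5263 = -11801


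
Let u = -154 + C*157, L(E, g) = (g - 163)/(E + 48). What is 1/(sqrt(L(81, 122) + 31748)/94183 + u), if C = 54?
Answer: 9525040293938244/79286435406737847605 - 94183*sqrt(528313179)/79286435406737847605 ≈ 0.00012013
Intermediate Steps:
L(E, g) = (-163 + g)/(48 + E)
u = 8324 (u = -154 + 54*157 = -154 + 8478 = 8324)
1/(sqrt(L(81, 122) + 31748)/94183 + u) = 1/(sqrt((-163 + 122)/(48 + 81) + 31748)/94183 + 8324) = 1/(sqrt(-41/129 + 31748)*(1/94183) + 8324) = 1/(sqrt(4095451/129)*(1/94183) + 8324) = 1/((sqrt(528313179)/129)*(1/94183) + 8324) = 1/(sqrt(528313179)/12149607 + 8324) = 1/(8324 + sqrt(528313179)/12149607)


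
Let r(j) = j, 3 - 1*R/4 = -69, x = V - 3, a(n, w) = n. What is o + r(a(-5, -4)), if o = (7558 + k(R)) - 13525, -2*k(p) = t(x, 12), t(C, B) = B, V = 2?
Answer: -5978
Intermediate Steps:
x = -1 (x = 2 - 3 = -1)
R = 288 (R = 12 - 4*(-69) = 12 + 276 = 288)
k(p) = -6 (k(p) = -½*12 = -6)
o = -5973 (o = (7558 - 6) - 13525 = 7552 - 13525 = -5973)
o + r(a(-5, -4)) = -5973 - 5 = -5978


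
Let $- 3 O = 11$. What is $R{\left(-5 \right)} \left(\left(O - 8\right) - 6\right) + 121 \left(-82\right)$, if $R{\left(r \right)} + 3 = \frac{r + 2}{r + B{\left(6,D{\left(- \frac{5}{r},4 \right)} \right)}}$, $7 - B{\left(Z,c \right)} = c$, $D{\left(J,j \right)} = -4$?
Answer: $- \frac{59161}{6} \approx -9860.2$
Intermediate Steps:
$B{\left(Z,c \right)} = 7 - c$
$O = - \frac{11}{3}$ ($O = \left(- \frac{1}{3}\right) 11 = - \frac{11}{3} \approx -3.6667$)
$R{\left(r \right)} = -3 + \frac{2 + r}{11 + r}$ ($R{\left(r \right)} = -3 + \frac{r + 2}{r + \left(7 - -4\right)} = -3 + \frac{2 + r}{r + \left(7 + 4\right)} = -3 + \frac{2 + r}{r + 11} = -3 + \frac{2 + r}{11 + r}$)
$R{\left(-5 \right)} \left(\left(O - 8\right) - 6\right) + 121 \left(-82\right) = \frac{-31 - -10}{11 - 5} \left(\left(- \frac{11}{3} - 8\right) - 6\right) + 121 \left(-82\right) = \frac{-31 + 10}{6} \left(- \frac{35}{3} - 6\right) - 9922 = \frac{1}{6} \left(-21\right) \left(- \frac{53}{3}\right) - 9922 = \left(- \frac{7}{2}\right) \left(- \frac{53}{3}\right) - 9922 = \frac{371}{6} - 9922 = - \frac{59161}{6}$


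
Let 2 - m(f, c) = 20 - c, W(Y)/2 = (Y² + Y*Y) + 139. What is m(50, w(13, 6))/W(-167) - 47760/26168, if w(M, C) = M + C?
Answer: -667645709/365809014 ≈ -1.8251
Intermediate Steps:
w(M, C) = C + M
W(Y) = 278 + 4*Y² (W(Y) = 2*((Y² + Y*Y) + 139) = 2*((Y² + Y²) + 139) = 2*(2*Y² + 139) = 2*(139 + 2*Y²) = 278 + 4*Y²)
m(f, c) = -18 + c (m(f, c) = 2 - (20 - c) = 2 + (-20 + c) = -18 + c)
m(50, w(13, 6))/W(-167) - 47760/26168 = (-18 + (6 + 13))/(278 + 4*(-167)²) - 47760/26168 = (-18 + 19)/(278 + 4*27889) - 47760*1/26168 = 1/(278 + 111556) - 5970/3271 = 1/111834 - 5970/3271 = -667645709/365809014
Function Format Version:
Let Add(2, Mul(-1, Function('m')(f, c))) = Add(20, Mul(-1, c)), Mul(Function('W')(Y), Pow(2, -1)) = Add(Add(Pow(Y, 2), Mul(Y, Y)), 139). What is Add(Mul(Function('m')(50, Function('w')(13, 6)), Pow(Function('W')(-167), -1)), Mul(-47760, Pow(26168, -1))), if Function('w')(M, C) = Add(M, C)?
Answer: Rational(-667645709, 365809014) ≈ -1.8251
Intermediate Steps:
Function('w')(M, C) = Add(C, M)
Function('W')(Y) = Add(278, Mul(4, Pow(Y, 2))) (Function('W')(Y) = Mul(2, Add(Add(Pow(Y, 2), Mul(Y, Y)), 139)) = Mul(2, Add(Add(Pow(Y, 2), Pow(Y, 2)), 139)) = Mul(2, Add(Mul(2, Pow(Y, 2)), 139)) = Mul(2, Add(139, Mul(2, Pow(Y, 2)))) = Add(278, Mul(4, Pow(Y, 2))))
Function('m')(f, c) = Add(-18, c) (Function('m')(f, c) = Add(2, Mul(-1, Add(20, Mul(-1, c)))) = Add(2, Add(-20, c)) = Add(-18, c))
Add(Mul(Function('m')(50, Function('w')(13, 6)), Pow(Function('W')(-167), -1)), Mul(-47760, Pow(26168, -1))) = Add(Mul(Add(-18, Add(6, 13)), Pow(Add(278, Mul(4, Pow(-167, 2))), -1)), Mul(-47760, Pow(26168, -1))) = Add(Mul(Add(-18, 19), Pow(Add(278, Mul(4, 27889)), -1)), Mul(-47760, Rational(1, 26168))) = Add(Mul(1, Pow(Add(278, 111556), -1)), Rational(-5970, 3271)) = Add(Mul(1, Pow(111834, -1)), Rational(-5970, 3271)) = Add(Mul(1, Rational(1, 111834)), Rational(-5970, 3271)) = Add(Rational(1, 111834), Rational(-5970, 3271)) = Rational(-667645709, 365809014)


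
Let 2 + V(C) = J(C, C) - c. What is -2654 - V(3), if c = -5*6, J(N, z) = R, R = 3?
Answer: -2685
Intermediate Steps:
J(N, z) = 3
c = -30
V(C) = 31 (V(C) = -2 + (3 - 1*(-30)) = -2 + (3 + 30) = -2 + 33 = 31)
-2654 - V(3) = -2654 - 1*31 = -2654 - 31 = -2685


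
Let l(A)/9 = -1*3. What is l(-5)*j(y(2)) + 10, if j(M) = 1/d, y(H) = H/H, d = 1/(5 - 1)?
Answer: -98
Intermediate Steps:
l(A) = -27 (l(A) = 9*(-1*3) = 9*(-3) = -27)
d = ¼ (d = 1/4 = ¼ ≈ 0.25000)
y(H) = 1
j(M) = 4 (j(M) = 1/(¼) = 4)
l(-5)*j(y(2)) + 10 = -27*4 + 10 = -108 + 10 = -98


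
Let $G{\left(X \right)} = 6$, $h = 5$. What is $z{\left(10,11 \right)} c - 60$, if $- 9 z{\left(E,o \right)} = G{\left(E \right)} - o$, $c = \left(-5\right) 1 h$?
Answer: $- \frac{665}{9} \approx -73.889$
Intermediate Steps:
$c = -25$ ($c = \left(-5\right) 1 \cdot 5 = \left(-5\right) 5 = -25$)
$z{\left(E,o \right)} = - \frac{2}{3} + \frac{o}{9}$ ($z{\left(E,o \right)} = - \frac{6 - o}{9} = - \frac{2}{3} + \frac{o}{9}$)
$z{\left(10,11 \right)} c - 60 = \left(- \frac{2}{3} + \frac{1}{9} \cdot 11\right) \left(-25\right) - 60 = \left(- \frac{2}{3} + \frac{11}{9}\right) \left(-25\right) - 60 = \frac{5}{9} \left(-25\right) - 60 = - \frac{125}{9} - 60 = - \frac{665}{9}$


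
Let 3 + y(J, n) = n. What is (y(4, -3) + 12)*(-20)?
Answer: -120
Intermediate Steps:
y(J, n) = -3 + n
(y(4, -3) + 12)*(-20) = ((-3 - 3) + 12)*(-20) = (-6 + 12)*(-20) = 6*(-20) = -120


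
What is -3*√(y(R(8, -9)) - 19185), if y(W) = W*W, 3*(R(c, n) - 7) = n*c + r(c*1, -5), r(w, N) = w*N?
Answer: -4*I*√10274 ≈ -405.44*I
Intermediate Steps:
r(w, N) = N*w
R(c, n) = 7 - 5*c/3 + c*n/3 (R(c, n) = 7 + (n*c - 5*c)/3 = 7 + (c*n - 5*c)/3 = 7 + (-5*c + c*n)/3 = 7 + (-5*c/3 + c*n/3) = 7 - 5*c/3 + c*n/3)
y(W) = W²
-3*√(y(R(8, -9)) - 19185) = -3*√((7 - 5/3*8 + (⅓)*8*(-9))² - 19185) = -3*√((7 - 40/3 - 24)² - 19185) = -3*√((-91/3)² - 19185) = -3*√(8281/9 - 19185) = -4*I*√10274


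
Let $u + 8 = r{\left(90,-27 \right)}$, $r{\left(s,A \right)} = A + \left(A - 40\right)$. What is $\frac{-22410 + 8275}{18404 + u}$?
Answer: $- \frac{14135}{18302} \approx -0.77232$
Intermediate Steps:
$r{\left(s,A \right)} = -40 + 2 A$ ($r{\left(s,A \right)} = A + \left(-40 + A\right) = -40 + 2 A$)
$u = -102$ ($u = -8 + \left(-40 + 2 \left(-27\right)\right) = -8 - 94 = -102$)
$\frac{-22410 + 8275}{18404 + u} = \frac{-22410 + 8275}{18404 - 102} = - \frac{14135}{18302}$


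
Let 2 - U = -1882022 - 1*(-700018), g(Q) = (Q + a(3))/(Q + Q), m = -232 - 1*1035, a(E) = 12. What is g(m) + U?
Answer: 2995204459/2534 ≈ 1.1820e+6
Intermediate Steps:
m = -1267 (m = -232 - 1035 = -1267)
g(Q) = (12 + Q)/(2*Q) (g(Q) = (Q + 12)/(Q + Q) = (12 + Q)/((2*Q)) = (12 + Q)*(1/(2*Q)) = (12 + Q)/(2*Q))
U = 1182006 (U = 2 - (-1882022 - 1*(-700018)) = 2 - (-1882022 + 700018) = 2 - 1*(-1182004) = 2 + 1182004 = 1182006)
g(m) + U = (½)*(12 - 1267)/(-1267) + 1182006 = (½)*(-1/1267)*(-1255) + 1182006 = 1255/2534 + 1182006 = 2995204459/2534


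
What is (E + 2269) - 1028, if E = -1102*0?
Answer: 1241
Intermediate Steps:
E = 0
(E + 2269) - 1028 = (0 + 2269) - 1028 = 2269 - 1028 = 1241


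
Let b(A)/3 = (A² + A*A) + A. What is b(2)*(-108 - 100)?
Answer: -6240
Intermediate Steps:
b(A) = 3*A + 6*A² (b(A) = 3*((A² + A*A) + A) = 3*((A² + A²) + A) = 3*(2*A² + A) = 3*(A + 2*A²) = 3*A + 6*A²)
b(2)*(-108 - 100) = (3*2*(1 + 2*2))*(-108 - 100) = (3*2*(1 + 4))*(-208) = (3*2*5)*(-208) = 30*(-208) = -6240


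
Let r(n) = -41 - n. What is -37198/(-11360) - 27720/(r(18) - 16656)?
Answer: 93666377/18988240 ≈ 4.9329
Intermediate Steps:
-37198/(-11360) - 27720/(r(18) - 16656) = -37198/(-11360) - 27720/((-41 - 1*18) - 16656) = -37198*(-1/11360) - 27720/((-41 - 18) - 16656) = 18599/5680 - 27720/(-59 - 16656) = 18599/5680 - 27720/(-16715) = 18599/5680 - 27720*(-1/16715) = 18599/5680 + 5544/3343 = 93666377/18988240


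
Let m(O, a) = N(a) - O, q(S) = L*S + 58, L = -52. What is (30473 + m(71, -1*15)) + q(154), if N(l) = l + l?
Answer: 22422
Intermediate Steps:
N(l) = 2*l
q(S) = 58 - 52*S (q(S) = -52*S + 58 = 58 - 52*S)
m(O, a) = -O + 2*a (m(O, a) = 2*a - O = -O + 2*a)
(30473 + m(71, -1*15)) + q(154) = (30473 + (-1*71 + 2*(-1*15))) + (58 - 52*154) = (30473 + (-71 + 2*(-15))) + (58 - 8008) = (30473 + (-71 - 30)) - 7950 = (30473 - 101) - 7950 = 30372 - 7950 = 22422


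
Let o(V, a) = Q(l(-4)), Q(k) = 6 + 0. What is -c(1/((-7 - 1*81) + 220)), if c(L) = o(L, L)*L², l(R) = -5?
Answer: -1/2904 ≈ -0.00034435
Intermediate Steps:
Q(k) = 6
o(V, a) = 6
c(L) = 6*L²
-c(1/((-7 - 1*81) + 220)) = -6*(1/((-7 - 1*81) + 220))² = -6*(1/((-7 - 81) + 220))² = -6*(1/(-88 + 220))² = -6*(1/132)² = -6/17424 = -1*1/2904 = -1/2904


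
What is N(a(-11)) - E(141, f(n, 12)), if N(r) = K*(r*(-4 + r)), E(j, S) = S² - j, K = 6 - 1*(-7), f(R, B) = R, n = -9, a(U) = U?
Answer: 2205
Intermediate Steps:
K = 13 (K = 6 + 7 = 13)
N(r) = 13*r*(-4 + r) (N(r) = 13*(r*(-4 + r)) = 13*r*(-4 + r))
N(a(-11)) - E(141, f(n, 12)) = 13*(-11)*(-4 - 11) - ((-9)² - 1*141) = 13*(-11)*(-15) - (81 - 141) = 2145 - 1*(-60) = 2145 + 60 = 2205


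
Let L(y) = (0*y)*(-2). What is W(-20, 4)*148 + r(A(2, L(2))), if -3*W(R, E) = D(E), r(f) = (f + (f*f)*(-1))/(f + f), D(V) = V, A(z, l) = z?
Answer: -1187/6 ≈ -197.83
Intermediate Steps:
L(y) = 0 (L(y) = 0*(-2) = 0)
r(f) = (f - f²)/(2*f) (r(f) = (f + f²*(-1))/((2*f)) = (f - f²)*(1/(2*f)) = (f - f²)/(2*f))
W(R, E) = -E/3
W(-20, 4)*148 + r(A(2, L(2))) = -⅓*4*148 + (½ - ½*2) = -4/3*148 + (½ - 1) = -592/3 - ½ = -1187/6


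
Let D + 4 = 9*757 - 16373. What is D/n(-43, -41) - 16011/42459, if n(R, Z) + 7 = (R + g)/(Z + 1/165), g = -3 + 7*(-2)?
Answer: 114421298889/66250193 ≈ 1727.1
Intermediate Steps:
g = -17 (g = -3 - 14 = -17)
n(R, Z) = -7 + (-17 + R)/(1/165 + Z) (n(R, Z) = -7 + (R - 17)/(Z + 1/165) = -7 + (-17 + R)/(Z + 1/165) = -7 + (-17 + R)/(1/165 + Z))
D = -9564 (D = -4 + (9*757 - 16373) = -4 + (6813 - 16373) = -4 - 9560 = -9564)
D/n(-43, -41) - 16011/42459 = -9564*(1 + 165*(-41))/(-2812 - 1155*(-41) + 165*(-43)) - 16011/42459 = -9564*(1 - 6765)/(-2812 + 47355 - 7095) - 16011*1/42459 = -9564/(37448/(-6764)) - 5337/14153 = -9564/((-1/6764*37448)) - 5337/14153 = -9564/(-9362/1691) - 5337/14153 = -9564*(-1691/9362) - 5337/14153 = 8086362/4681 - 5337/14153 = 114421298889/66250193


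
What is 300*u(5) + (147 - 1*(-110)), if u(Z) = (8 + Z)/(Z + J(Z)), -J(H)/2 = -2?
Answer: 2071/3 ≈ 690.33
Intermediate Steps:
J(H) = 4 (J(H) = -2*(-2) = 4)
u(Z) = (8 + Z)/(4 + Z) (u(Z) = (8 + Z)/(Z + 4) = (8 + Z)/(4 + Z))
300*u(5) + (147 - 1*(-110)) = 300*((8 + 5)/(4 + 5)) + (147 - 1*(-110)) = 300*(13/9) + (147 + 110) = 300*((⅑)*13) + 257 = 300*(13/9) + 257 = 1300/3 + 257 = 2071/3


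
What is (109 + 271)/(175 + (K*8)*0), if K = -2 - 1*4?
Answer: 76/35 ≈ 2.1714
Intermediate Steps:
K = -6 (K = -2 - 4 = -6)
(109 + 271)/(175 + (K*8)*0) = (109 + 271)/(175 - 6*8*0) = 380/(175 - 48*0) = 380/(175 + 0) = 380/175 = 380*(1/175) = 76/35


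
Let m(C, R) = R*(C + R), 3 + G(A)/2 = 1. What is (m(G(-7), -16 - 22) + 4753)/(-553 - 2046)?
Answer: -6349/2599 ≈ -2.4429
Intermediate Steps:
G(A) = -4 (G(A) = -6 + 2*1 = -6 + 2 = -4)
(m(G(-7), -16 - 22) + 4753)/(-553 - 2046) = ((-16 - 22)*(-4 + (-16 - 22)) + 4753)/(-553 - 2046) = (-38*(-4 - 38) + 4753)/(-2599) = (-38*(-42) + 4753)*(-1/2599) = (1596 + 4753)*(-1/2599) = 6349*(-1/2599) = -6349/2599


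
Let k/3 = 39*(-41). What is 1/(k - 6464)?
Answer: -1/11261 ≈ -8.8802e-5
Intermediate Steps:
k = -4797 (k = 3*(39*(-41)) = 3*(-1599) = -4797)
1/(k - 6464) = 1/(-4797 - 6464) = 1/(-11261) = -1/11261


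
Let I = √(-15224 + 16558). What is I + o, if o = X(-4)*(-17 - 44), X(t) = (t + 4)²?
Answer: √1334 ≈ 36.524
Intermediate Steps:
X(t) = (4 + t)²
I = √1334 ≈ 36.524
o = 0 (o = (4 - 4)²*(-17 - 44) = 0²*(-61) = 0*(-61) = 0)
I + o = √1334 + 0 = √1334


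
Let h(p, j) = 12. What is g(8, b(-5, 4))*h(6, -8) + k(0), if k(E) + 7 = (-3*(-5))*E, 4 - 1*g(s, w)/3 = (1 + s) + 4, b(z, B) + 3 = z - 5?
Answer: -331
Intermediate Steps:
b(z, B) = -8 + z (b(z, B) = -3 + (z - 5) = -3 + (-5 + z) = -8 + z)
g(s, w) = -3 - 3*s (g(s, w) = 12 - 3*((1 + s) + 4) = 12 - 3*(5 + s) = 12 + (-15 - 3*s) = -3 - 3*s)
k(E) = -7 + 15*E (k(E) = -7 + (-3*(-5))*E = -7 + 15*E)
g(8, b(-5, 4))*h(6, -8) + k(0) = (-3 - 3*8)*12 + (-7 + 15*0) = (-3 - 24)*12 + (-7 + 0) = -27*12 - 7 = -324 - 7 = -331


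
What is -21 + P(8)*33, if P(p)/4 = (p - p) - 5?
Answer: -681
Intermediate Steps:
P(p) = -20 (P(p) = 4*((p - p) - 5) = 4*(0 - 5) = 4*(-5) = -20)
-21 + P(8)*33 = -21 - 20*33 = -21 - 660 = -681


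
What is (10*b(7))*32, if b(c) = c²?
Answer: 15680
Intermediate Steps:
(10*b(7))*32 = (10*7²)*32 = (10*49)*32 = 490*32 = 15680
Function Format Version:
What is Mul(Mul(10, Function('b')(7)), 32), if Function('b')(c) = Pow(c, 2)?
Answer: 15680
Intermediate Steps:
Mul(Mul(10, Function('b')(7)), 32) = Mul(Mul(10, Pow(7, 2)), 32) = Mul(Mul(10, 49), 32) = Mul(490, 32) = 15680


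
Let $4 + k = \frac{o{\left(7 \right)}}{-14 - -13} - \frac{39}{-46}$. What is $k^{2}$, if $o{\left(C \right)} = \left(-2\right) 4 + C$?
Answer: $\frac{9801}{2116} \approx 4.6319$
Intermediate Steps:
$o{\left(C \right)} = -8 + C$
$k = - \frac{99}{46}$ ($k = -4 - \left(- \frac{39}{46} - \frac{-8 + 7}{-14 - -13}\right) = -4 - \left(- \frac{39}{46} + \frac{1}{-14 + 13}\right) = -4 + \left(- \frac{1}{-1} + \frac{39}{46}\right) = -4 + \left(\left(-1\right) \left(-1\right) + \frac{39}{46}\right) = -4 + \left(1 + \frac{39}{46}\right) = -4 + \frac{85}{46} = - \frac{99}{46} \approx -2.1522$)
$k^{2} = \left(- \frac{99}{46}\right)^{2} = \frac{9801}{2116}$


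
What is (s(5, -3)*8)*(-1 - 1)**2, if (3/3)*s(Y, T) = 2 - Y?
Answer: -96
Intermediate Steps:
s(Y, T) = 2 - Y
(s(5, -3)*8)*(-1 - 1)**2 = ((2 - 1*5)*8)*(-1 - 1)**2 = ((2 - 5)*8)*(-2)**2 = -3*8*4 = -24*4 = -96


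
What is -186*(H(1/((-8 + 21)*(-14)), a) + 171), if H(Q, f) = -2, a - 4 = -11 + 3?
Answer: -31434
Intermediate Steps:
a = -4 (a = 4 + (-11 + 3) = 4 - 8 = -4)
-186*(H(1/((-8 + 21)*(-14)), a) + 171) = -186*(-2 + 171) = -186*169 = -31434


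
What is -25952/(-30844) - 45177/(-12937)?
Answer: 432295103/99757207 ≈ 4.3335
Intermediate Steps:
-25952/(-30844) - 45177/(-12937) = -25952*(-1/30844) - 45177*(-1/12937) = 6488/7711 + 45177/12937 = 432295103/99757207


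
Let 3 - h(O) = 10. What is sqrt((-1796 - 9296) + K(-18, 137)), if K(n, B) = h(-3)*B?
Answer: 3*I*sqrt(1339) ≈ 109.78*I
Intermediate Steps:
h(O) = -7 (h(O) = 3 - 1*10 = 3 - 10 = -7)
K(n, B) = -7*B
sqrt((-1796 - 9296) + K(-18, 137)) = sqrt((-1796 - 9296) - 7*137) = sqrt(-11092 - 959) = sqrt(-12051) = 3*I*sqrt(1339)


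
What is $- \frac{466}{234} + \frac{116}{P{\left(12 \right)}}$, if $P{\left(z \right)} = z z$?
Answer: $- \frac{185}{156} \approx -1.1859$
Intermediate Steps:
$P{\left(z \right)} = z^{2}$
$- \frac{466}{234} + \frac{116}{P{\left(12 \right)}} = - \frac{466}{234} + \frac{116}{12^{2}} = \left(-466\right) \frac{1}{234} + \frac{116}{144} = - \frac{233}{117} + 116 \cdot \frac{1}{144} = - \frac{233}{117} + \frac{29}{36} = - \frac{185}{156}$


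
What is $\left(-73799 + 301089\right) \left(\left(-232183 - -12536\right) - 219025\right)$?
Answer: $-99705758880$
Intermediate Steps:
$\left(-73799 + 301089\right) \left(\left(-232183 - -12536\right) - 219025\right) = 227290 \left(\left(-232183 + 12536\right) - 219025\right) = 227290 \left(-219647 - 219025\right) = 227290 \left(-438672\right) = -99705758880$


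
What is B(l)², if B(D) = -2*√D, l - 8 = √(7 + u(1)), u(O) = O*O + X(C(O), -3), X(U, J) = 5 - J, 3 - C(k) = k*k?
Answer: 48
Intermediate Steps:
C(k) = 3 - k² (C(k) = 3 - k*k = 3 - k²)
u(O) = 8 + O² (u(O) = O*O + (5 - 1*(-3)) = O² + (5 + 3) = O² + 8 = 8 + O²)
l = 12 (l = 8 + √(7 + (8 + 1²)) = 8 + √(7 + (8 + 1)) = 8 + √(7 + 9) = 8 + √16 = 8 + 4 = 12)
B(l)² = (-4*√3)² = 48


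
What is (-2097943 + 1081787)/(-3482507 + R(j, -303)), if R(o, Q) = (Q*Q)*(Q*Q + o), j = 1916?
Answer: -508078/4300658009 ≈ -0.00011814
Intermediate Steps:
R(o, Q) = Q²*(o + Q²) (R(o, Q) = Q²*(Q² + o) = Q²*(o + Q²))
(-2097943 + 1081787)/(-3482507 + R(j, -303)) = (-2097943 + 1081787)/(-3482507 + (-303)²*(1916 + (-303)²)) = -1016156/(-3482507 + 91809*(1916 + 91809)) = -1016156/(-3482507 + 91809*93725) = -1016156/(-3482507 + 8604798525) = -1016156/8601316018 = -1016156*1/8601316018 = -508078/4300658009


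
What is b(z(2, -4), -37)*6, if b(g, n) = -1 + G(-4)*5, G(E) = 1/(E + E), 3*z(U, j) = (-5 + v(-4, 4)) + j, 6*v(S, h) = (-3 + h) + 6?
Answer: -39/4 ≈ -9.7500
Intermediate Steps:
v(S, h) = ½ + h/6 (v(S, h) = ((-3 + h) + 6)/6 = (3 + h)/6 = ½ + h/6)
z(U, j) = -23/18 + j/3 (z(U, j) = ((-5 + (½ + (⅙)*4)) + j)/3 = ((-5 + (½ + ⅔)) + j)/3 = ((-5 + 7/6) + j)/3 = (-23/6 + j)/3 = -23/18 + j/3)
G(E) = 1/(2*E)
b(g, n) = -13/8 (b(g, n) = -1 + ((½)/(-4))*5 = -1 + ((½)*(-¼))*5 = -1 - ⅛*5 = -1 - 5/8 = -13/8)
b(z(2, -4), -37)*6 = -13/8*6 = -39/4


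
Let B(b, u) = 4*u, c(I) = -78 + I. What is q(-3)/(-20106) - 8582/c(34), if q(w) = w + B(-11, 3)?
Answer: 2396518/12287 ≈ 195.04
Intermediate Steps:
q(w) = 12 + w (q(w) = w + 4*3 = w + 12 = 12 + w)
q(-3)/(-20106) - 8582/c(34) = (12 - 3)/(-20106) - 8582/(-78 + 34) = 9*(-1/20106) - 8582/(-44) = -1/2234 - 8582*(-1/44) = -1/2234 + 4291/22 = 2396518/12287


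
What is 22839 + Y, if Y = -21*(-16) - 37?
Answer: 23138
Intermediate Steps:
Y = 299 (Y = 336 - 37 = 299)
22839 + Y = 22839 + 299 = 23138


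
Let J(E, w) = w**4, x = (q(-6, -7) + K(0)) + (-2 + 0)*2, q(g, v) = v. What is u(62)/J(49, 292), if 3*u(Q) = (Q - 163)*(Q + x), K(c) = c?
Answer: -1717/7269949696 ≈ -2.3618e-7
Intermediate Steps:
x = -11 (x = (-7 + 0) + (-2 + 0)*2 = -7 - 2*2 = -7 - 4 = -11)
u(Q) = (-163 + Q)*(-11 + Q)/3 (u(Q) = ((Q - 163)*(Q - 11))/3 = ((-163 + Q)*(-11 + Q))/3 = (-163 + Q)*(-11 + Q)/3)
u(62)/J(49, 292) = (1793/3 - 58*62 + (1/3)*62**2)/(292**4) = (1793/3 - 3596 + (1/3)*3844)/7269949696 = (1793/3 - 3596 + 3844/3)*(1/7269949696) = -1717*1/7269949696 = -1717/7269949696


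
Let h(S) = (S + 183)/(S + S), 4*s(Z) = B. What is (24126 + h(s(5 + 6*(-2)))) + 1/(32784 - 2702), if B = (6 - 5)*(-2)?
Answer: 360134184/15041 ≈ 23944.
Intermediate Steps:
B = -2 (B = 1*(-2) = -2)
s(Z) = -1/2 (s(Z) = (1/4)*(-2) = -1/2)
h(S) = (183 + S)/(2*S) (h(S) = (183 + S)/((2*S)) = (183 + S)*(1/(2*S)) = (183 + S)/(2*S))
(24126 + h(s(5 + 6*(-2)))) + 1/(32784 - 2702) = (24126 + (183 - 1/2)/(2*(-1/2))) + 1/(32784 - 2702) = (24126 + (1/2)*(-2)*(365/2)) + 1/30082 = (24126 - 365/2) + 1/30082 = 47887/2 + 1/30082 = 360134184/15041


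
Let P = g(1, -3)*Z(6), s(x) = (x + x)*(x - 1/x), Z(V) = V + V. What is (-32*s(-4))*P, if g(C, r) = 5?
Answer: -57600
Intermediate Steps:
Z(V) = 2*V
s(x) = 2*x*(x - 1/x) (s(x) = (2*x)*(x - 1/x) = 2*x*(x - 1/x))
P = 60 (P = 5*(2*6) = 5*12 = 60)
(-32*s(-4))*P = -32*(-2 + 2*(-4)²)*60 = -32*(-2 + 2*16)*60 = -32*(-2 + 32)*60 = -32*30*60 = -960*60 = -57600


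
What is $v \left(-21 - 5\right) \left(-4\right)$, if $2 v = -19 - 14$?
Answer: $-1716$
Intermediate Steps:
$v = - \frac{33}{2}$ ($v = \frac{-19 - 14}{2} = \frac{1}{2} \left(-33\right) = - \frac{33}{2} \approx -16.5$)
$v \left(-21 - 5\right) \left(-4\right) = - \frac{33 \left(-21 - 5\right)}{2} \left(-4\right) = \left(- \frac{33}{2}\right) \left(-26\right) \left(-4\right) = 429 \left(-4\right) = -1716$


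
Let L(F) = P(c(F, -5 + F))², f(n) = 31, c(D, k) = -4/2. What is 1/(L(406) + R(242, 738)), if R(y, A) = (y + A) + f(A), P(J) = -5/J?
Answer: 4/4069 ≈ 0.00098304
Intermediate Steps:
c(D, k) = -2 (c(D, k) = -4*½ = -2)
L(F) = 25/4 (L(F) = (-5/(-2))² = (-5*(-½))² = (5/2)² = 25/4)
R(y, A) = 31 + A + y (R(y, A) = (y + A) + 31 = (A + y) + 31 = 31 + A + y)
1/(L(406) + R(242, 738)) = 1/(25/4 + (31 + 738 + 242)) = 1/(25/4 + 1011) = 1/(4069/4) = 4/4069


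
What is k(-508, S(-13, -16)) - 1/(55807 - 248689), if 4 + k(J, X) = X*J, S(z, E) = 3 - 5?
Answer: 195196585/192882 ≈ 1012.0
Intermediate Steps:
S(z, E) = -2
k(J, X) = -4 + J*X (k(J, X) = -4 + X*J = -4 + J*X)
k(-508, S(-13, -16)) - 1/(55807 - 248689) = (-4 - 508*(-2)) - 1/(55807 - 248689) = (-4 + 1016) - 1/(-192882) = 1012 - 1*(-1/192882) = 1012 + 1/192882 = 195196585/192882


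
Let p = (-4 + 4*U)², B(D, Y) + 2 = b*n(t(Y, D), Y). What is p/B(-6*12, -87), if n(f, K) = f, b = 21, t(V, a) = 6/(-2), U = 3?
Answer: -64/65 ≈ -0.98462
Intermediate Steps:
t(V, a) = -3 (t(V, a) = 6*(-½) = -3)
B(D, Y) = -65 (B(D, Y) = -2 + 21*(-3) = -2 - 63 = -65)
p = 64 (p = (-4 + 4*3)² = (-4 + 12)² = 8² = 64)
p/B(-6*12, -87) = 64/(-65) = 64*(-1/65) = -64/65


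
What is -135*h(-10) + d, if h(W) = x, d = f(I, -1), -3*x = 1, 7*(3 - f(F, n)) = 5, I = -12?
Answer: 331/7 ≈ 47.286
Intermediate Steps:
f(F, n) = 16/7 (f(F, n) = 3 - ⅐*5 = 3 - 5/7 = 16/7)
x = -⅓ (x = -⅓*1 = -⅓ ≈ -0.33333)
d = 16/7 ≈ 2.2857
h(W) = -⅓
-135*h(-10) + d = -135*(-⅓) + 16/7 = 45 + 16/7 = 331/7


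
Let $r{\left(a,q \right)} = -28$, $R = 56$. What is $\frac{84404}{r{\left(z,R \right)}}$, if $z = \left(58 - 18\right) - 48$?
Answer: $- \frac{21101}{7} \approx -3014.4$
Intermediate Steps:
$z = -8$ ($z = 40 - 48 = -8$)
$\frac{84404}{r{\left(z,R \right)}} = \frac{84404}{-28} = 84404 \left(- \frac{1}{28}\right) = - \frac{21101}{7}$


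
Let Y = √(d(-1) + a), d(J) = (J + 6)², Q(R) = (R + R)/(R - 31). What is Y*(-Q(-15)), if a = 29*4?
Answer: -15*√141/23 ≈ -7.7441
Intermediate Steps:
a = 116
Q(R) = 2*R/(-31 + R) (Q(R) = (2*R)/(-31 + R) = 2*R/(-31 + R))
d(J) = (6 + J)²
Y = √141 (Y = √((6 - 1)² + 116) = √(5² + 116) = √(25 + 116) = √141 ≈ 11.874)
Y*(-Q(-15)) = √141*(-2*(-15)/(-31 - 15)) = √141*(-2*(-15)/(-46)) = √141*(-2*(-15)*(-1)/46) = √141*(-1*15/23) = √141*(-15/23) = -15*√141/23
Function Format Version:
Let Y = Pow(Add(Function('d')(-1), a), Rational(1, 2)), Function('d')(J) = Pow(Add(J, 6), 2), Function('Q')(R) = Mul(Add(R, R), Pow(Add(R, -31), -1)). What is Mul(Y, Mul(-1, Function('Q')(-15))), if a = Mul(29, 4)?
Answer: Mul(Rational(-15, 23), Pow(141, Rational(1, 2))) ≈ -7.7441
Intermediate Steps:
a = 116
Function('Q')(R) = Mul(2, R, Pow(Add(-31, R), -1)) (Function('Q')(R) = Mul(Mul(2, R), Pow(Add(-31, R), -1)) = Mul(2, R, Pow(Add(-31, R), -1)))
Function('d')(J) = Pow(Add(6, J), 2)
Y = Pow(141, Rational(1, 2)) (Y = Pow(Add(Pow(Add(6, -1), 2), 116), Rational(1, 2)) = Pow(Add(Pow(5, 2), 116), Rational(1, 2)) = Pow(Add(25, 116), Rational(1, 2)) = Pow(141, Rational(1, 2)) ≈ 11.874)
Mul(Y, Mul(-1, Function('Q')(-15))) = Mul(Pow(141, Rational(1, 2)), Mul(-1, Mul(2, -15, Pow(Add(-31, -15), -1)))) = Mul(Pow(141, Rational(1, 2)), Mul(-1, Mul(2, -15, Pow(-46, -1)))) = Mul(Pow(141, Rational(1, 2)), Mul(-1, Mul(2, -15, Rational(-1, 46)))) = Mul(Pow(141, Rational(1, 2)), Mul(-1, Rational(15, 23))) = Mul(Pow(141, Rational(1, 2)), Rational(-15, 23)) = Mul(Rational(-15, 23), Pow(141, Rational(1, 2)))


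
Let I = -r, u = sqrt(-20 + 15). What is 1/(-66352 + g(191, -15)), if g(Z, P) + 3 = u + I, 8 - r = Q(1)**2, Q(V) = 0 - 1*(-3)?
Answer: -66354/4402853321 - I*sqrt(5)/4402853321 ≈ -1.5071e-5 - 5.0787e-10*I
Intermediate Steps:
Q(V) = 3 (Q(V) = 0 + 3 = 3)
u = I*sqrt(5) (u = sqrt(-5) = I*sqrt(5) ≈ 2.2361*I)
r = -1 (r = 8 - 1*3**2 = 8 - 1*9 = 8 - 9 = -1)
I = 1 (I = -1*(-1) = 1)
g(Z, P) = -2 + I*sqrt(5) (g(Z, P) = -3 + (I*sqrt(5) + 1) = -3 + (1 + I*sqrt(5)) = -2 + I*sqrt(5))
1/(-66352 + g(191, -15)) = 1/(-66352 + (-2 + I*sqrt(5))) = 1/(-66354 + I*sqrt(5))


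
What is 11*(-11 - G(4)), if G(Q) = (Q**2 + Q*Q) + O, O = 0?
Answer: -473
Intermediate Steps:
G(Q) = 2*Q**2 (G(Q) = (Q**2 + Q*Q) + 0 = (Q**2 + Q**2) + 0 = 2*Q**2 + 0 = 2*Q**2)
11*(-11 - G(4)) = 11*(-11 - 2*4**2) = 11*(-11 - 2*16) = 11*(-11 - 1*32) = 11*(-11 - 32) = 11*(-43) = -473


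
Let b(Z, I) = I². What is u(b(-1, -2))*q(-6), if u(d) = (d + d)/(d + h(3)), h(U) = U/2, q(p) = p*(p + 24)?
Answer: -1728/11 ≈ -157.09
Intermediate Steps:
q(p) = p*(24 + p)
h(U) = U/2 (h(U) = U*(½) = U/2)
u(d) = 2*d/(3/2 + d) (u(d) = (d + d)/(d + (½)*3) = (2*d)/(d + 3/2) = (2*d)/(3/2 + d) = 2*d/(3/2 + d))
u(b(-1, -2))*q(-6) = (4*(-2)²/(3 + 2*(-2)²))*(-6*(24 - 6)) = (4*4/(3 + 2*4))*(-6*18) = (4*4/(3 + 8))*(-108) = (4*4/11)*(-108) = (4*4*(1/11))*(-108) = (16/11)*(-108) = -1728/11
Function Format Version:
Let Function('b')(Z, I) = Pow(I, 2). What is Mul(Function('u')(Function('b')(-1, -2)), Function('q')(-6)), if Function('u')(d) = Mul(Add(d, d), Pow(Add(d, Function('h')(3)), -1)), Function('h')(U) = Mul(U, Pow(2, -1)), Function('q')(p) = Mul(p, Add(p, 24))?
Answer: Rational(-1728, 11) ≈ -157.09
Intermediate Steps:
Function('q')(p) = Mul(p, Add(24, p))
Function('h')(U) = Mul(Rational(1, 2), U) (Function('h')(U) = Mul(U, Rational(1, 2)) = Mul(Rational(1, 2), U))
Function('u')(d) = Mul(2, d, Pow(Add(Rational(3, 2), d), -1)) (Function('u')(d) = Mul(Add(d, d), Pow(Add(d, Mul(Rational(1, 2), 3)), -1)) = Mul(Mul(2, d), Pow(Add(d, Rational(3, 2)), -1)) = Mul(Mul(2, d), Pow(Add(Rational(3, 2), d), -1)) = Mul(2, d, Pow(Add(Rational(3, 2), d), -1)))
Mul(Function('u')(Function('b')(-1, -2)), Function('q')(-6)) = Mul(Mul(4, Pow(-2, 2), Pow(Add(3, Mul(2, Pow(-2, 2))), -1)), Mul(-6, Add(24, -6))) = Mul(Mul(4, 4, Pow(Add(3, Mul(2, 4)), -1)), Mul(-6, 18)) = Mul(Mul(4, 4, Pow(Add(3, 8), -1)), -108) = Mul(Mul(4, 4, Pow(11, -1)), -108) = Mul(Mul(4, 4, Rational(1, 11)), -108) = Mul(Rational(16, 11), -108) = Rational(-1728, 11)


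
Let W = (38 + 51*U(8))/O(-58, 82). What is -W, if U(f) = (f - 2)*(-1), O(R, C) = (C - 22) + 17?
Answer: 268/77 ≈ 3.4805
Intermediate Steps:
O(R, C) = -5 + C (O(R, C) = (-22 + C) + 17 = -5 + C)
U(f) = 2 - f (U(f) = (-2 + f)*(-1) = 2 - f)
W = -268/77 (W = (38 + 51*(2 - 1*8))/(-5 + 82) = (38 + 51*(2 - 8))/77 = (38 + 51*(-6))*(1/77) = (38 - 306)*(1/77) = -268*1/77 = -268/77 ≈ -3.4805)
-W = -1*(-268/77) = 268/77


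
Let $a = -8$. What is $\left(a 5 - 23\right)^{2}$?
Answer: $3969$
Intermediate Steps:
$\left(a 5 - 23\right)^{2} = \left(\left(-8\right) 5 - 23\right)^{2} = \left(-40 - 23\right)^{2} = \left(-63\right)^{2} = 3969$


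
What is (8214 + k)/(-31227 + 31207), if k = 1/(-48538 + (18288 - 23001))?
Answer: -437403713/1065020 ≈ -410.70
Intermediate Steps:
k = -1/53251 (k = 1/(-48538 - 4713) = 1/(-53251) = -1/53251 ≈ -1.8779e-5)
(8214 + k)/(-31227 + 31207) = (8214 - 1/53251)/(-31227 + 31207) = (437403713/53251)/(-20) = (437403713/53251)*(-1/20) = -437403713/1065020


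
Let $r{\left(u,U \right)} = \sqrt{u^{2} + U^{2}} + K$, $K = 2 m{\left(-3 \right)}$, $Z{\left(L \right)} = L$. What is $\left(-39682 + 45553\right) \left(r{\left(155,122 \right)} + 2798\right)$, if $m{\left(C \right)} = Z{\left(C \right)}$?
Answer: $16391832 + 5871 \sqrt{38909} \approx 1.755 \cdot 10^{7}$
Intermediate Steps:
$m{\left(C \right)} = C$
$K = -6$ ($K = 2 \left(-3\right) = -6$)
$r{\left(u,U \right)} = -6 + \sqrt{U^{2} + u^{2}}$ ($r{\left(u,U \right)} = \sqrt{u^{2} + U^{2}} - 6 = \sqrt{U^{2} + u^{2}} - 6 = -6 + \sqrt{U^{2} + u^{2}}$)
$\left(-39682 + 45553\right) \left(r{\left(155,122 \right)} + 2798\right) = \left(-39682 + 45553\right) \left(\left(-6 + \sqrt{122^{2} + 155^{2}}\right) + 2798\right) = 5871 \left(\left(-6 + \sqrt{14884 + 24025}\right) + 2798\right) = 5871 \left(\left(-6 + \sqrt{38909}\right) + 2798\right) = 5871 \left(2792 + \sqrt{38909}\right) = 16391832 + 5871 \sqrt{38909}$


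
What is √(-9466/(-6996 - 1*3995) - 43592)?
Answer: I*√5265900274146/10991 ≈ 208.78*I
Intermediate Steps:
√(-9466/(-6996 - 1*3995) - 43592) = √(-9466/(-6996 - 3995) - 43592) = √(-9466/(-10991) - 43592) = √(-9466*(-1/10991) - 43592) = √(9466/10991 - 43592) = √(-479110206/10991) = I*√5265900274146/10991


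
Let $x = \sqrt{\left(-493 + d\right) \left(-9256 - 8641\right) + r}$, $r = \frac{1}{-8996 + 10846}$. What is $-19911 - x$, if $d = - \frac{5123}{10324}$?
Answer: $-19911 - \frac{\sqrt{8054591657230698389}}{954970} \approx -22883.0$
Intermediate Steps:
$d = - \frac{5123}{10324}$ ($d = \left(-5123\right) \frac{1}{10324} = - \frac{5123}{10324} \approx -0.49622$)
$r = \frac{1}{1850} \approx 0.00054054$
$x = \frac{\sqrt{8054591657230698389}}{954970}$ ($x = \sqrt{\left(-493 - \frac{5123}{10324}\right) \left(-9256 - 8641\right) + \frac{1}{1850}} = \sqrt{\left(- \frac{5094855}{10324}\right) \left(-17897\right) + \frac{1}{1850}} = \sqrt{\frac{91182619935}{10324} + \frac{1}{1850}} = \sqrt{\frac{84343923445037}{9549700}} = \frac{\sqrt{8054591657230698389}}{954970} \approx 2971.9$)
$-19911 - x = -19911 - \frac{\sqrt{8054591657230698389}}{954970}$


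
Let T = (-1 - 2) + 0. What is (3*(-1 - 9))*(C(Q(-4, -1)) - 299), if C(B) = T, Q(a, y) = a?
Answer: 9060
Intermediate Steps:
T = -3 (T = -3 + 0 = -3)
C(B) = -3
(3*(-1 - 9))*(C(Q(-4, -1)) - 299) = (3*(-1 - 9))*(-3 - 299) = (3*(-10))*(-302) = -30*(-302) = 9060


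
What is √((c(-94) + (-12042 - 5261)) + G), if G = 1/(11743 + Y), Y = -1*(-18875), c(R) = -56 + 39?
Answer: I*√22272757878/1134 ≈ 131.61*I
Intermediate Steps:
c(R) = -17
Y = 18875
G = 1/30618 (G = 1/(11743 + 18875) = 1/30618 ≈ 3.2661e-5)
√((c(-94) + (-12042 - 5261)) + G) = √((-17 + (-12042 - 5261)) + 1/30618) = √((-17 - 17303) + 1/30618) = √(-17320 + 1/30618) = √(-530303759/30618) = I*√22272757878/1134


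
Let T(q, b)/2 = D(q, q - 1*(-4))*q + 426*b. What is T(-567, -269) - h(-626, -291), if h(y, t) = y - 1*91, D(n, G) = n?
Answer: 414507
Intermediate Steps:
T(q, b) = 2*q² + 852*b (T(q, b) = 2*(q*q + 426*b) = 2*(q² + 426*b) = 2*q² + 852*b)
h(y, t) = -91 + y (h(y, t) = y - 91 = -91 + y)
T(-567, -269) - h(-626, -291) = (2*(-567)² + 852*(-269)) - (-91 - 626) = (2*321489 - 229188) - 1*(-717) = (642978 - 229188) + 717 = 413790 + 717 = 414507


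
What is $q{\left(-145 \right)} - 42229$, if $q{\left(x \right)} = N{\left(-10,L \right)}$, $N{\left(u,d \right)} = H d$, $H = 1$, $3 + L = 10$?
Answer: $-42222$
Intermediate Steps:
$L = 7$ ($L = -3 + 10 = 7$)
$N{\left(u,d \right)} = d$ ($N{\left(u,d \right)} = 1 d = d$)
$q{\left(x \right)} = 7$
$q{\left(-145 \right)} - 42229 = 7 - 42229 = -42222$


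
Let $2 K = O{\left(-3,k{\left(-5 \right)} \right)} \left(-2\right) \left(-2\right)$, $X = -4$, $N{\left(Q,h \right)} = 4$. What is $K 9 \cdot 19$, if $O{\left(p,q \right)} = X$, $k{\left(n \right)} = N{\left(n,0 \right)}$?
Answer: $-1368$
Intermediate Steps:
$k{\left(n \right)} = 4$
$O{\left(p,q \right)} = -4$
$K = -8$ ($K = \frac{\left(-4\right) \left(-2\right) \left(-2\right)}{2} = \frac{8 \left(-2\right)}{2} = \frac{1}{2} \left(-16\right) = -8$)
$K 9 \cdot 19 = \left(-8\right) 9 \cdot 19 = \left(-72\right) 19 = -1368$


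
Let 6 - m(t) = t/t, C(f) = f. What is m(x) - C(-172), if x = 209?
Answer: 177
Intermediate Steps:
m(t) = 5 (m(t) = 6 - t/t = 6 - 1*1 = 6 - 1 = 5)
m(x) - C(-172) = 5 - 1*(-172) = 5 + 172 = 177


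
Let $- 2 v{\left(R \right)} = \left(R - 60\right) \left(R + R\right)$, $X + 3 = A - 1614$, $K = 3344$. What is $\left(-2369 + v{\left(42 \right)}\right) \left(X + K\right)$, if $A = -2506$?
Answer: $1256527$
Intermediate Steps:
$X = -4123$ ($X = -3 - 4120 = -4123$)
$v{\left(R \right)} = - R \left(-60 + R\right)$ ($v{\left(R \right)} = - \frac{\left(R - 60\right) \left(R + R\right)}{2} = - \frac{\left(-60 + R\right) 2 R}{2} = - \frac{2 R \left(-60 + R\right)}{2} = - R \left(-60 + R\right)$)
$\left(-2369 + v{\left(42 \right)}\right) \left(X + K\right) = \left(-2369 + 42 \left(60 - 42\right)\right) \left(-4123 + 3344\right) = \left(-2369 + 42 \left(60 - 42\right)\right) \left(-779\right) = \left(-2369 + 42 \cdot 18\right) \left(-779\right) = \left(-2369 + 756\right) \left(-779\right) = \left(-1613\right) \left(-779\right) = 1256527$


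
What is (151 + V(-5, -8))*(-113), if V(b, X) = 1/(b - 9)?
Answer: -238769/14 ≈ -17055.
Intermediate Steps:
V(b, X) = 1/(-9 + b)
(151 + V(-5, -8))*(-113) = (151 + 1/(-9 - 5))*(-113) = (151 + 1/(-14))*(-113) = (151 - 1/14)*(-113) = (2113/14)*(-113) = -238769/14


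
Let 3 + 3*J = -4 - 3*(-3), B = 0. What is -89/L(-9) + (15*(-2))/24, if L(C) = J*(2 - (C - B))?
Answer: -589/44 ≈ -13.386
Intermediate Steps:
J = 2/3 (J = -1 + (-4 - 3*(-3))/3 = -1 + (-4 + 9)/3 = -1 + (1/3)*5 = -1 + 5/3 = 2/3 ≈ 0.66667)
L(C) = 4/3 - 2*C/3 (L(C) = 2*(2 - (C - 1*0))/3 = 2*(2 - (C + 0))/3 = 2*(2 - C)/3 = 4/3 - 2*C/3)
-89/L(-9) + (15*(-2))/24 = -89/(4/3 - 2/3*(-9)) + (15*(-2))/24 = -89/(4/3 + 6) - 30*1/24 = -89/22/3 - 5/4 = -89*3/22 - 5/4 = -267/22 - 5/4 = -589/44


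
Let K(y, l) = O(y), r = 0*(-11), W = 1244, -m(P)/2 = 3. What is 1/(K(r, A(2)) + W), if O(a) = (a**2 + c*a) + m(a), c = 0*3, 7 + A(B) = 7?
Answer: 1/1238 ≈ 0.00080775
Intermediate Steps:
m(P) = -6 (m(P) = -2*3 = -6)
A(B) = 0 (A(B) = -7 + 7 = 0)
c = 0
r = 0
O(a) = -6 + a**2 (O(a) = (a**2 + 0*a) - 6 = (a**2 + 0) - 6 = a**2 - 6 = -6 + a**2)
K(y, l) = -6 + y**2
1/(K(r, A(2)) + W) = 1/((-6 + 0**2) + 1244) = 1/((-6 + 0) + 1244) = 1/(-6 + 1244) = 1/1238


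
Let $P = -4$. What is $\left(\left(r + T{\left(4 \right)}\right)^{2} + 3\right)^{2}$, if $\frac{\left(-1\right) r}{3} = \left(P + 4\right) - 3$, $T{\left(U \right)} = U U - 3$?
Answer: $237169$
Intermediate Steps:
$T{\left(U \right)} = -3 + U^{2}$ ($T{\left(U \right)} = U^{2} - 3 = -3 + U^{2}$)
$r = 9$ ($r = - 3 \left(\left(-4 + 4\right) - 3\right) = - 3 \left(0 - 3\right) = \left(-3\right) \left(-3\right) = 9$)
$\left(\left(r + T{\left(4 \right)}\right)^{2} + 3\right)^{2} = \left(\left(9 - \left(3 - 4^{2}\right)\right)^{2} + 3\right)^{2} = \left(\left(9 + \left(-3 + 16\right)\right)^{2} + 3\right)^{2} = \left(\left(9 + 13\right)^{2} + 3\right)^{2} = \left(22^{2} + 3\right)^{2} = \left(484 + 3\right)^{2} = 487^{2} = 237169$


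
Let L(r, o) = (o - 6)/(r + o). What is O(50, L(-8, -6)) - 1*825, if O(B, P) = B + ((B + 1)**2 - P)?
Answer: 12776/7 ≈ 1825.1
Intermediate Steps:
L(r, o) = (-6 + o)/(o + r)
O(B, P) = B + (1 + B)**2 - P (O(B, P) = B + ((1 + B)**2 - P) = B + (1 + B)**2 - P)
O(50, L(-8, -6)) - 1*825 = (50 + (1 + 50)**2 - (-6 - 6)/(-6 - 8)) - 1*825 = (50 + 51**2 - (-12)/(-14)) - 825 = (50 + 2601 - (-1)*(-12)/14) - 825 = (50 + 2601 - 1*6/7) - 825 = (50 + 2601 - 6/7) - 825 = 18551/7 - 825 = 12776/7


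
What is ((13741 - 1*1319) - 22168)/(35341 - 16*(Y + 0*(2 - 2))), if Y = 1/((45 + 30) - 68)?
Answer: -68222/247371 ≈ -0.27579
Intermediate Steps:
Y = 1/7 (Y = 1/(75 - 68) = 1/7 ≈ 0.14286)
((13741 - 1*1319) - 22168)/(35341 - 16*(Y + 0*(2 - 2))) = ((13741 - 1*1319) - 22168)/(35341 - 16*(1/7 + 0*(2 - 2))) = ((13741 - 1319) - 22168)/(35341 - 16*(1/7 + 0*0)) = (12422 - 22168)/(35341 - 16*(1/7 + 0)) = -9746/(35341 - 16*1/7) = -9746/(35341 - 16/7) = -9746/247371/7 = -9746*7/247371 = -68222/247371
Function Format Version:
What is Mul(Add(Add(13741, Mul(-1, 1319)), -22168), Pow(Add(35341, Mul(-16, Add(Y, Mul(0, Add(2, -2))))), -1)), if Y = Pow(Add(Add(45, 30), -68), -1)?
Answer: Rational(-68222, 247371) ≈ -0.27579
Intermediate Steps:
Y = Rational(1, 7) (Y = Pow(Add(75, -68), -1) = Pow(7, -1) = Rational(1, 7) ≈ 0.14286)
Mul(Add(Add(13741, Mul(-1, 1319)), -22168), Pow(Add(35341, Mul(-16, Add(Y, Mul(0, Add(2, -2))))), -1)) = Mul(Add(Add(13741, Mul(-1, 1319)), -22168), Pow(Add(35341, Mul(-16, Add(Rational(1, 7), Mul(0, Add(2, -2))))), -1)) = Mul(Add(Add(13741, -1319), -22168), Pow(Add(35341, Mul(-16, Add(Rational(1, 7), Mul(0, 0)))), -1)) = Mul(Add(12422, -22168), Pow(Add(35341, Mul(-16, Add(Rational(1, 7), 0))), -1)) = Mul(-9746, Pow(Add(35341, Mul(-16, Rational(1, 7))), -1)) = Mul(-9746, Pow(Add(35341, Rational(-16, 7)), -1)) = Mul(-9746, Pow(Rational(247371, 7), -1)) = Mul(-9746, Rational(7, 247371)) = Rational(-68222, 247371)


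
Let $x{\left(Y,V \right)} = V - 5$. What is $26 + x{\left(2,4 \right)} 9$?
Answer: $17$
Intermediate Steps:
$x{\left(Y,V \right)} = -5 + V$
$26 + x{\left(2,4 \right)} 9 = 26 + \left(-5 + 4\right) 9 = 26 - 9 = 17$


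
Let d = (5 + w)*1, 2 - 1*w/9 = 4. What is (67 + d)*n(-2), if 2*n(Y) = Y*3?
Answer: -162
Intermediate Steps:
w = -18 (w = 18 - 9*4 = 18 - 36 = -18)
n(Y) = 3*Y/2 (n(Y) = (Y*3)/2 = (3*Y)/2 = 3*Y/2)
d = -13 (d = (5 - 18)*1 = -13*1 = -13)
(67 + d)*n(-2) = (67 - 13)*((3/2)*(-2)) = 54*(-3) = -162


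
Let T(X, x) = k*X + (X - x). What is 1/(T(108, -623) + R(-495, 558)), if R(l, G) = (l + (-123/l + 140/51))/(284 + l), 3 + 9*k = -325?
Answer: -197285/631838399 ≈ -0.00031224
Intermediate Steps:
k = -328/9 (k = -1/3 + (1/9)*(-325) = -1/3 - 325/9 = -328/9 ≈ -36.444)
T(X, x) = -x - 319*X/9 (T(X, x) = -328*X/9 + (X - x) = -x - 319*X/9)
R(l, G) = (140/51 + l - 123/l)/(284 + l) (R(l, G) = (l + (-123/l + 140*(1/51)))/(284 + l) = (l + (-123/l + 140/51))/(284 + l) = (l + (140/51 - 123/l))/(284 + l) = (140/51 + l - 123/l)/(284 + l))
1/(T(108, -623) + R(-495, 558)) = 1/((-1*(-623) - 319/9*108) + (-123 + (-495)**2 + (140/51)*(-495))/((-495)*(284 - 495))) = 1/((623 - 3828) - 1/495*(-123 + 245025 - 23100/17)/(-211)) = 1/(-3205 - 1/495*(-1/211)*4140234/17) = 1/(-3205 + 460026/197285) = 1/(-631838399/197285) = -197285/631838399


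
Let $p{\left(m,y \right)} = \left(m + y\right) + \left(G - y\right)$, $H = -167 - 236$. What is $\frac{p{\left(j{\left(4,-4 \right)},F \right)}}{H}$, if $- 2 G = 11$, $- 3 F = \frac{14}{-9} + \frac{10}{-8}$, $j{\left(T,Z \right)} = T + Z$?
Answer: $\frac{11}{806} \approx 0.013648$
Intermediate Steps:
$F = \frac{101}{108}$ ($F = - \frac{\frac{14}{-9} + \frac{10}{-8}}{3} = - \frac{14 \left(- \frac{1}{9}\right) + 10 \left(- \frac{1}{8}\right)}{3} = - \frac{- \frac{14}{9} - \frac{5}{4}}{3} = \left(- \frac{1}{3}\right) \left(- \frac{101}{36}\right) = \frac{101}{108} \approx 0.93519$)
$H = -403$
$G = - \frac{11}{2}$ ($G = \left(- \frac{1}{2}\right) 11 = - \frac{11}{2} \approx -5.5$)
$p{\left(m,y \right)} = - \frac{11}{2} + m$ ($p{\left(m,y \right)} = \left(m + y\right) - \left(\frac{11}{2} + y\right) = - \frac{11}{2} + m$)
$\frac{p{\left(j{\left(4,-4 \right)},F \right)}}{H} = \frac{- \frac{11}{2} + \left(4 - 4\right)}{-403} = \left(- \frac{11}{2} + 0\right) \left(- \frac{1}{403}\right) = \left(- \frac{11}{2}\right) \left(- \frac{1}{403}\right) = \frac{11}{806}$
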